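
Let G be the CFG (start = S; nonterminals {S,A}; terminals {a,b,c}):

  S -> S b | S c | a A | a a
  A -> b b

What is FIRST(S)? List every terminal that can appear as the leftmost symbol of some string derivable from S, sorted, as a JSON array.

FIRST sets, iterate to fixpoint:
iter 1:
  A via A→b b: +{b}
  S via S→a A: +{a}
  S: {a}  A: {b}
iter 2: (stable)
  S: {a}  A: {b}

FIRST(S) = ["a"]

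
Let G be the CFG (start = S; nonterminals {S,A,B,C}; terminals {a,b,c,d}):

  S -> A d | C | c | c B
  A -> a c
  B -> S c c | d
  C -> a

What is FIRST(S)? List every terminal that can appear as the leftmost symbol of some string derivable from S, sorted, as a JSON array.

FIRST iteration:
pass 1:
  A via A→a c: +{a}
  B via B→d: +{d}
  C via C→a: +{a}
  S via S→A d: +{a}
  S via S→c: +{c}
  FIRST[S]={a,c}  FIRST[A]={a}  FIRST[B]={d}  FIRST[C]={a}
pass 2:
  B via B→S c c: +{a,c}
  FIRST[S]={a,c}  FIRST[A]={a}  FIRST[B]={a,c,d}  FIRST[C]={a}
pass 3: done
  FIRST[S]={a,c}  FIRST[A]={a}  FIRST[B]={a,c,d}  FIRST[C]={a}

FIRST(S) = ["a", "c"]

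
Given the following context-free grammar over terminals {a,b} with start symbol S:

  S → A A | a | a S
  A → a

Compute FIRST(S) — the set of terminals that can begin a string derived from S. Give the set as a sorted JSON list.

FIRST sets, iterate to fixpoint:
iter 1:
  A via A→a: +{a}
  S via S→A A: +{a}
  S: {a}  A: {a}
iter 2: done
  S: {a}  A: {a}

FIRST(S) = ["a"]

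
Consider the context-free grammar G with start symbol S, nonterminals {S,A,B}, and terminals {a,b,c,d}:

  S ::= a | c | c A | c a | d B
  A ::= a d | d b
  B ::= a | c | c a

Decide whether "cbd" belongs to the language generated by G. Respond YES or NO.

CNF form of G:
  S -> T1 B | T3 A | T3 T0 | a | c
  A -> T0 T1 | T1 T2
  B -> T3 T0 | a | c
  T0 -> a
  T1 -> d
  T2 -> b
  T3 -> c

CYK fill:
  [0..0]={B,S,T3}  "c"  orig:{B,S}
  [1..1]={T2}  "b"  orig:{}
  [2..2]={T1}  "d"  orig:{}
  [0..1]=∅  "cb"
  [1..2]=∅  "bd"
  [0..2]=∅  "cbd"

S ∉ T[0,2] ⇒ NO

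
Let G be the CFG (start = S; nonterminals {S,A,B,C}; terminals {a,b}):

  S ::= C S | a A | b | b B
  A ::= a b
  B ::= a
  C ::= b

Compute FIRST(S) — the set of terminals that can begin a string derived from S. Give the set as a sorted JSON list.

FIRST sets, iterate to fixpoint:
round 1:
  A via A→a b: +{a}
  B via B→a: +{a}
  C via C→b: +{b}
  S via S→C S: +{b}
  S via S→a A: +{a}
  FIRST(S)={a,b}  FIRST(A)={a}  FIRST(B)={a}  FIRST(C)={b}
round 2: — fixpoint
  FIRST(S)={a,b}  FIRST(A)={a}  FIRST(B)={a}  FIRST(C)={b}

FIRST(S) = ["a", "b"]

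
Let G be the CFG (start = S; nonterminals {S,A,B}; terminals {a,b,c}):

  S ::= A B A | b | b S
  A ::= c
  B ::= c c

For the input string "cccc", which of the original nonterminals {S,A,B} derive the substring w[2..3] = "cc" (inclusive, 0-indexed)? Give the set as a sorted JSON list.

CNF form of G:
  S -> A X2 | T1 S | b
  A -> c
  B -> T0 T0
  T0 -> c
  T1 -> b
  X2 -> B A

CYK fill, restricted to cells inside w[2..3]:
  T[2,2] 'c' = {A,T0}  orig:{A}
  T[3,3] 'c' = {A,T0}  orig:{A}
  T[2,3] 'cc' = {B}

Original NTs in T[2,3] deriving "cc": ["B"]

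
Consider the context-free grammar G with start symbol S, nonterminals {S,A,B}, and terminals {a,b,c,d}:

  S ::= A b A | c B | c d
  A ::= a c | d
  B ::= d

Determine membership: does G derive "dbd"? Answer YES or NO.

Convert to CNF:
  S -> A X4 | T1 B | T1 T3
  A -> T0 T1 | d
  B -> d
  T0 -> a
  T1 -> c
  T2 -> b
  T3 -> d
  X4 -> T2 A

Fill CYK table bottom-up:
  T[0,0] 'd' = {A,B,T3}  orig:{A,B}
  T[1,1] 'b' = {T2}  orig:{}
  T[2,2] 'd' = {A,B,T3}  orig:{A,B}
  T[0,1] 'db' = ∅
  T[1,2] 'bd' = {X4}  orig:{}
  T[0,2] 'dbd' = {S}

S ∈ T[0,2] ⇒ YES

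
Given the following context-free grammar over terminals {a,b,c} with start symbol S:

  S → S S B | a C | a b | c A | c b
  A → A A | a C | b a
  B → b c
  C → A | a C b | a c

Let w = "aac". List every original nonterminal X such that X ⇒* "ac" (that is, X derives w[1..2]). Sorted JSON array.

Convert to CNF:
  S -> S X4 | T0 C | T0 T1 | T2 A | T2 T1
  A -> A A | T0 C | T1 T0
  B -> T1 T2
  C -> A A | T0 C | T0 T2 | T0 X3 | T1 T0
  T0 -> a
  T1 -> b
  T2 -> c
  X3 -> C T1
  X4 -> S B

Fill CYK table bottom-up (cells [i..j] with 1 ≤ i ≤ j ≤ 2 only):
  cell(1,1) a: {T0}  orig:{}
  cell(2,2) c: {T2}  orig:{}
  cell(1,2) ac: {C}

Original NTs in T[1,2] deriving "ac": ["C"]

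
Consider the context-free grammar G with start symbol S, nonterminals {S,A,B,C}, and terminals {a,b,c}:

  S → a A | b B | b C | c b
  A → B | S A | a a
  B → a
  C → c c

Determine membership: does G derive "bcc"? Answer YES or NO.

Convert to CNF:
  S -> T0 A | T1 T2 | T2 B | T2 C
  A -> S A | T0 T0 | a
  B -> a
  C -> T1 T1
  T0 -> a
  T1 -> c
  T2 -> b

CYK table (by increasing span):
  T[0,0] 'b' = {T2}  orig:{}
  T[1,1] 'c' = {T1}  orig:{}
  T[2,2] 'c' = {T1}  orig:{}
  T[0,1] 'bc' = ∅
  T[1,2] 'cc' = {C}
  T[0,2] 'bcc' = {S}

S ∈ T[0,2] ⇒ YES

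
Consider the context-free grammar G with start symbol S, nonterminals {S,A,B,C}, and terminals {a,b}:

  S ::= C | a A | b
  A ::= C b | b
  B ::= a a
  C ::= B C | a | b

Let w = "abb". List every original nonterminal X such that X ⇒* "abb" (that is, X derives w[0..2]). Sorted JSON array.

Convert to CNF:
  S -> B C | T1 A | a | b
  A -> C T0 | b
  B -> T1 T1
  C -> B C | a | b
  T0 -> b
  T1 -> a

CYK table (by increasing span) — only the sub-triangle for w[0..2]:
  [0..0]={C,S,T1}  "a"  orig:{C,S}
  [1..1]={A,C,S,T0}  "b"  orig:{A,C,S}
  [2..2]={A,C,S,T0}  "b"  orig:{A,C,S}
  [0..1]={A,S}  "ab"
  [1..2]={A}  "bb"
  [0..2]={S}  "abb"

Original NTs in T[0,2] deriving "abb": ["S"]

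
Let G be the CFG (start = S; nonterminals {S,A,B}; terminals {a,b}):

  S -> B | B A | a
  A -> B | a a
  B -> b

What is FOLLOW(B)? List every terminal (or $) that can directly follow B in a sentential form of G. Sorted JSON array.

FIRST iteration:
pass 1:
  A via A→a a: +{a}
  B via B→b: +{b}
  S via S→B: +{b}
  S via S→a: +{a}
  FIRST[S]={a,b}  FIRST[A]={a}  FIRST[B]={b}
pass 2:
  A via A→B: +{b}
  FIRST[S]={a,b}  FIRST[A]={a,b}  FIRST[B]={b}
pass 3: — fixpoint
  FIRST[S]={a,b}  FIRST[A]={a,b}  FIRST[B]={b}

FOLLOW sets:
seed FOLLOW(S) with $
pass 1:
  S→B: FOLLOW(B) ⊇ FOLLOW(S) ⊇ {$}; new: +{$}
  S→B A: FOLLOW(B) ⊇ FIRST(A) = {a,b}; new: +{a,b}
  S→B A: FOLLOW(A) ⊇ FOLLOW(S) ⊇ {$}; new: +{$}
  FOLLOW(S)={$}  FOLLOW(A)={$}  FOLLOW(B)={$,a,b}
pass 2: done
  FOLLOW(S)={$}  FOLLOW(A)={$}  FOLLOW(B)={$,a,b}

FOLLOW(B) = ["$", "a", "b"]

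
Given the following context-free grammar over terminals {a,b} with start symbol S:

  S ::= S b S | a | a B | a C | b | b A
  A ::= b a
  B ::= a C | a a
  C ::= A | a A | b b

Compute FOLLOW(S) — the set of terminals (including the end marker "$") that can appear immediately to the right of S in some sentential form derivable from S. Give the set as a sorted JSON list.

FIRST sets, iterate to fixpoint:
round 1:
  A via A→b a: +{b}
  B via B→a C: +{a}
  C via C→A: +{b}
  C via C→a A: +{a}
  S via S→a: +{a}
  S via S→b: +{b}
  S: {a,b}  A: {b}  B: {a}  C: {a,b}
round 2: (no change)
  S: {a,b}  A: {b}  B: {a}  C: {a,b}

FOLLOW iteration:
seed FOLLOW(S) with $
round 1:
  S→S b S: FOLLOW(S) ⊇ FIRST(b) = {b}; new: +{b}
  S→a B: FOLLOW(B) ⊇ FOLLOW(S) ⊇ {$,b}; new: +{$,b}
  S→a C: FOLLOW(C) ⊇ FOLLOW(S) ⊇ {$,b}; new: +{$,b}
  S→b A: FOLLOW(A) ⊇ FOLLOW(S) ⊇ {$,b}; new: +{$,b}
  FOLLOW[S]={$,b}  FOLLOW[A]={$,b}  FOLLOW[B]={$,b}  FOLLOW[C]={$,b}
round 2: done
  FOLLOW[S]={$,b}  FOLLOW[A]={$,b}  FOLLOW[B]={$,b}  FOLLOW[C]={$,b}

FOLLOW(S) = ["$", "b"]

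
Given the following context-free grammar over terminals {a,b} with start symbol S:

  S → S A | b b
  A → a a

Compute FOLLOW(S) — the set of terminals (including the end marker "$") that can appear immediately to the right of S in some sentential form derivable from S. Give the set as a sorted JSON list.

FIRST iteration:
round 1:
  A via A→a a: +{a}
  S via S→b b: +{b}
  FIRST[S]={b}  FIRST[A]={a}
round 2: (stable)
  FIRST[S]={b}  FIRST[A]={a}

Compute FOLLOW by fixpoint:
seed FOLLOW(S) with $
iter 1:
  S→S A: FOLLOW(S) ⊇ FIRST(A) = {a}; new: +{a}
  S→S A: FOLLOW(A) ⊇ FOLLOW(S) ⊇ {$,a}; new: +{$,a}
  FOLLOW(S)={$,a}  FOLLOW(A)={$,a}
iter 2: (no change)
  FOLLOW(S)={$,a}  FOLLOW(A)={$,a}

FOLLOW(S) = ["$", "a"]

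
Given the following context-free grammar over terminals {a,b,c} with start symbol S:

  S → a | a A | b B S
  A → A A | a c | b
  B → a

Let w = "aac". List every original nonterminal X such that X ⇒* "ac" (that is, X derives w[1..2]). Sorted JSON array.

Convert to CNF:
  S -> T0 A | T2 X3 | a
  A -> A A | T0 T1 | b
  B -> a
  T0 -> a
  T1 -> c
  T2 -> b
  X3 -> B S

CYK fill — only the sub-triangle for w[1..2]:
  T[1,1] 'a' = {B,S,T0}  orig:{B,S}
  T[2,2] 'c' = {T1}  orig:{}
  T[1,2] 'ac' = {A}

Original NTs in T[1,2] deriving "ac": ["A"]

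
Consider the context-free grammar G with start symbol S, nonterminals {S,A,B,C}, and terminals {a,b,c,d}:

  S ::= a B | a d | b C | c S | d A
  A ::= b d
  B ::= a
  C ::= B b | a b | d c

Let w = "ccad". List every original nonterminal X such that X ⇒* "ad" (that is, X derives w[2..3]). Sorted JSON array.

Convert to CNF:
  S -> T0 C | T1 A | T2 B | T2 T1 | T3 S
  A -> T0 T1
  B -> a
  C -> B T0 | T1 T3 | T2 T0
  T0 -> b
  T1 -> d
  T2 -> a
  T3 -> c

CYK table (by increasing span), restricted to cells inside w[2..3]:
  cell(2,2) a: {B,T2}  orig:{B}
  cell(3,3) d: {T1}  orig:{}
  cell(2,3) ad: {S}

Original NTs in T[2,3] deriving "ad": ["S"]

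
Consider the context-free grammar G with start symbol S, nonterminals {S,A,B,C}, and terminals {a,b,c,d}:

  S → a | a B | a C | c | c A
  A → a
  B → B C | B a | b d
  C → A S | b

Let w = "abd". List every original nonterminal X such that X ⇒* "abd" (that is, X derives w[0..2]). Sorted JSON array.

Convert to CNF:
  S -> T0 B | T0 C | T3 A | a | c
  A -> a
  B -> B C | B T0 | T1 T2
  C -> A S | b
  T0 -> a
  T1 -> b
  T2 -> d
  T3 -> c

CYK fill — only the sub-triangle for w[0..2]:
  [0..0]={A,S,T0}  "a"  orig:{A,S}
  [1..1]={C,T1}  "b"  orig:{C}
  [2..2]={T2}  "d"  orig:{}
  [0..1]={S}  "ab"
  [1..2]={B}  "bd"
  [0..2]={S}  "abd"

Original NTs in T[0,2] deriving "abd": ["S"]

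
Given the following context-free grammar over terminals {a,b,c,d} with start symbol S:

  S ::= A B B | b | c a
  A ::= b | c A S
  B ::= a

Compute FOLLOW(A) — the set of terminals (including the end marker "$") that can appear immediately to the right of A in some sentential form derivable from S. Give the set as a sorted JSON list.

Compute FIRST by fixpoint:
[1]
  A via A→b: +{b}
  A via A→c A S: +{c}
  B via B→a: +{a}
  S via S→A B B: +{b,c}
  S: {b,c}  A: {b,c}  B: {a}
[2] done
  S: {b,c}  A: {b,c}  B: {a}

FOLLOW iteration:
seed FOLLOW(S) with $
round 1:
  A→c A S: FOLLOW(A) ⊇ FIRST(S) = {b,c}; new: +{b,c}
  A→c A S: FOLLOW(S) ⊇ FOLLOW(A) ⊇ {b,c}; new: +{b,c}
  S→A B B: FOLLOW(A) ⊇ FIRST(B) = {a}; new: +{a}
  S→A B B: FOLLOW(B) ⊇ FIRST(B) = {a}; new: +{a}
  S→A B B: FOLLOW(B) ⊇ FOLLOW(S) ⊇ {$,b,c}; new: +{$,b,c}
  FOLLOW(S)={$,b,c}  FOLLOW(A)={a,b,c}  FOLLOW(B)={$,a,b,c}
round 2:
  A→c A S: FOLLOW(S) ⊇ FOLLOW(A) ⊇ {a,b,c}; new: +{a}
  FOLLOW(S)={$,a,b,c}  FOLLOW(A)={a,b,c}  FOLLOW(B)={$,a,b,c}
round 3: done
  FOLLOW(S)={$,a,b,c}  FOLLOW(A)={a,b,c}  FOLLOW(B)={$,a,b,c}

FOLLOW(A) = ["a", "b", "c"]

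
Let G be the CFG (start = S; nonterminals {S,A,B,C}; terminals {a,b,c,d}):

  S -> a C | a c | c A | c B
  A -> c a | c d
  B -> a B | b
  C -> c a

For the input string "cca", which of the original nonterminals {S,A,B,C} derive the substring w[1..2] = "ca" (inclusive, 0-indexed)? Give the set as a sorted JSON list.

Convert to CNF:
  S -> T0 A | T0 B | T1 C | T1 T0
  A -> T0 T1 | T0 T2
  B -> T1 B | b
  C -> T0 T1
  T0 -> c
  T1 -> a
  T2 -> d

CYK table (by increasing span) (cells [i..j] with 1 ≤ i ≤ j ≤ 2 only):
  T[1,1] 'c' = {T0}  orig:{}
  T[2,2] 'a' = {T1}  orig:{}
  T[1,2] 'ca' = {A,C}

Original NTs in T[1,2] deriving "ca": ["A", "C"]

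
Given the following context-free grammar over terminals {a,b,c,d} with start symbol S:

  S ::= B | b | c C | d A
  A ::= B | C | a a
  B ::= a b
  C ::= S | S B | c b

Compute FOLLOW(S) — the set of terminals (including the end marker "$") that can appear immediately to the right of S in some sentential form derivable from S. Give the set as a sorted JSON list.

FIRST sets, iterate to fixpoint:
round 1:
  A via A→a a: +{a}
  B via B→a b: +{a}
  C via C→c b: +{c}
  S via S→B: +{a}
  S via S→b: +{b}
  S via S→c C: +{c}
  S via S→d A: +{d}
  S: {a,b,c,d}  A: {a}  B: {a}  C: {c}
round 2:
  A via A→C: +{c}
  C via C→S: +{a,b,d}
  S: {a,b,c,d}  A: {a,c}  B: {a}  C: {a,b,c,d}
round 3:
  A via A→C: +{b,d}
  S: {a,b,c,d}  A: {a,b,c,d}  B: {a}  C: {a,b,c,d}
round 4: (stable)
  S: {a,b,c,d}  A: {a,b,c,d}  B: {a}  C: {a,b,c,d}

FOLLOW sets:
seed FOLLOW(S) with $
round 1:
  C→S B: FOLLOW(S) ⊇ FIRST(B) = {a}; new: +{a}
  S→B: FOLLOW(B) ⊇ FOLLOW(S) ⊇ {$,a}; new: +{$,a}
  S→c C: FOLLOW(C) ⊇ FOLLOW(S) ⊇ {$,a}; new: +{$,a}
  S→d A: FOLLOW(A) ⊇ FOLLOW(S) ⊇ {$,a}; new: +{$,a}
  FOLLOW(S)={$,a}  FOLLOW(A)={$,a}  FOLLOW(B)={$,a}  FOLLOW(C)={$,a}
round 2: — fixpoint
  FOLLOW(S)={$,a}  FOLLOW(A)={$,a}  FOLLOW(B)={$,a}  FOLLOW(C)={$,a}

FOLLOW(S) = ["$", "a"]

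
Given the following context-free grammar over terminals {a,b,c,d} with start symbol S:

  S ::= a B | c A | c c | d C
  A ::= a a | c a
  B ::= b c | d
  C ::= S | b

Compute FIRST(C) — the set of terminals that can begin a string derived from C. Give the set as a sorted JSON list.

FIRST iteration:
round 1:
  A via A→a a: +{a}
  A via A→c a: +{c}
  B via B→b c: +{b}
  B via B→d: +{d}
  C via C→b: +{b}
  S via S→a B: +{a}
  S via S→c A: +{c}
  S via S→d C: +{d}
  FIRST[S]={a,c,d}  FIRST[A]={a,c}  FIRST[B]={b,d}  FIRST[C]={b}
round 2:
  C via C→S: +{a,c,d}
  FIRST[S]={a,c,d}  FIRST[A]={a,c}  FIRST[B]={b,d}  FIRST[C]={a,b,c,d}
round 3: done
  FIRST[S]={a,c,d}  FIRST[A]={a,c}  FIRST[B]={b,d}  FIRST[C]={a,b,c,d}

FIRST(C) = ["a", "b", "c", "d"]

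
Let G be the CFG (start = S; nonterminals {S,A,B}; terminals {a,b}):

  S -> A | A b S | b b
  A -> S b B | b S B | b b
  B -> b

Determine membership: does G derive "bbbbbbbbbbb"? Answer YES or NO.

Convert to CNF:
  S -> A X3 | S X4 | T0 T0 | T0 X5
  A -> S X1 | T0 T0 | T0 X2
  B -> b
  T0 -> b
  X1 -> T0 B
  X2 -> S B
  X3 -> T0 S
  X4 -> T0 B
  X5 -> S B

Fill CYK table bottom-up:
  T[0,0] 'b' = {B,T0}  orig:{B}
  T[1,1] 'b' = {B,T0}  orig:{B}
  T[2,2] 'b' = {B,T0}  orig:{B}
  T[3,3] 'b' = {B,T0}  orig:{B}
  T[4,4] 'b' = {B,T0}  orig:{B}
  T[5,5] 'b' = {B,T0}  orig:{B}
  T[6,6] 'b' = {B,T0}  orig:{B}
  T[7,7] 'b' = {B,T0}  orig:{B}
  T[8,8] 'b' = {B,T0}  orig:{B}
  T[9,9] 'b' = {B,T0}  orig:{B}
  T[10,10] 'b' = {B,T0}  orig:{B}
  T[0,1] 'bb' = {A,S,X1,X4}  orig:{A,S}
  T[1,2] 'bb' = {A,S,X1,X4}  orig:{A,S}
  T[2,3] 'bb' = {A,S,X1,X4}  orig:{A,S}
  T[3,4] 'bb' = {A,S,X1,X4}  orig:{A,S}
  T[4,5] 'bb' = {A,S,X1,X4}  orig:{A,S}
  T[5,6] 'bb' = {A,S,X1,X4}  orig:{A,S}
  T[6,7] 'bb' = {A,S,X1,X4}  orig:{A,S}
  T[7,8] 'bb' = {A,S,X1,X4}  orig:{A,S}
  T[8,9] 'bb' = {A,S,X1,X4}  orig:{A,S}
  T[9,10] 'bb' = {A,S,X1,X4}  orig:{A,S}
  T[0,2] 'bbb' = {X2,X3,X5}  orig:{}
  T[1,3] 'bbb' = {X2,X3,X5}  orig:{}
  T[2,4] 'bbb' = {X2,X3,X5}  orig:{}
  T[3,5] 'bbb' = {X2,X3,X5}  orig:{}
  T[4,6] 'bbb' = {X2,X3,X5}  orig:{}
  T[5,7] 'bbb' = {X2,X3,X5}  orig:{}
  T[6,8] 'bbb' = {X2,X3,X5}  orig:{}
  T[7,9] 'bbb' = {X2,X3,X5}  orig:{}
  T[8,10] 'bbb' = {X2,X3,X5}  orig:{}
  T[0,3] 'bbbb' = {A,S}
  T[1,4] 'bbbb' = {A,S}
  T[2,5] 'bbbb' = {A,S}
  T[3,6] 'bbbb' = {A,S}
  T[4,7] 'bbbb' = {A,S}
  T[5,8] 'bbbb' = {A,S}
  T[6,9] 'bbbb' = {A,S}
  T[7,10] 'bbbb' = {A,S}
  T[0,4] 'bbbbb' = {S,X2,X3,X5}  orig:{S}
  T[1,5] 'bbbbb' = {S,X2,X3,X5}  orig:{S}
  T[2,6] 'bbbbb' = {S,X2,X3,X5}  orig:{S}
  T[3,7] 'bbbbb' = {S,X2,X3,X5}  orig:{S}
  T[4,8] 'bbbbb' = {S,X2,X3,X5}  orig:{S}
  T[5,9] 'bbbbb' = {S,X2,X3,X5}  orig:{S}
  T[6,10] 'bbbbb' = {S,X2,X3,X5}  orig:{S}
  T[0,5] 'bbbbbb' = {A,S,X2,X3,X5}  orig:{A,S}
  T[1,6] 'bbbbbb' = {A,S,X2,X3,X5}  orig:{A,S}
  T[2,7] 'bbbbbb' = {A,S,X2,X3,X5}  orig:{A,S}
  T[3,8] 'bbbbbb' = {A,S,X2,X3,X5}  orig:{A,S}
  T[4,9] 'bbbbbb' = {A,S,X2,X3,X5}  orig:{A,S}
  T[5,10] 'bbbbbb' = {A,S,X2,X3,X5}  orig:{A,S}
  T[0,6] 'bbbbbbb' = {A,S,X2,X3,X5}  orig:{A,S}
  T[1,7] 'bbbbbbb' = {A,S,X2,X3,X5}  orig:{A,S}
  T[2,8] 'bbbbbbb' = {A,S,X2,X3,X5}  orig:{A,S}
  T[3,9] 'bbbbbbb' = {A,S,X2,X3,X5}  orig:{A,S}
  T[4,10] 'bbbbbbb' = {A,S,X2,X3,X5}  orig:{A,S}
  T[0,7] 'bbbbbbbb' = {A,S,X2,X3,X5}  orig:{A,S}
  T[1,8] 'bbbbbbbb' = {A,S,X2,X3,X5}  orig:{A,S}
  T[2,9] 'bbbbbbbb' = {A,S,X2,X3,X5}  orig:{A,S}
  T[3,10] 'bbbbbbbb' = {A,S,X2,X3,X5}  orig:{A,S}
  T[0,8] 'bbbbbbbbb' = {A,S,X2,X3,X5}  orig:{A,S}
  T[1,9] 'bbbbbbbbb' = {A,S,X2,X3,X5}  orig:{A,S}
  T[2,10] 'bbbbbbbbb' = {A,S,X2,X3,X5}  orig:{A,S}
  T[0,9] 'bbbbbbbbbb' = {A,S,X2,X3,X5}  orig:{A,S}
  T[1,10] 'bbbbbbbbbb' = {A,S,X2,X3,X5}  orig:{A,S}
  T[0,10] 'bbbbbbbbbbb' = {A,S,X2,X3,X5}  orig:{A,S}

S ∈ T[0,10] ⇒ YES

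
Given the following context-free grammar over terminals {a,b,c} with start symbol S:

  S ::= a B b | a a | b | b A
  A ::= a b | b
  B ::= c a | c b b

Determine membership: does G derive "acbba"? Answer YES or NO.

CNF form of G:
  S -> T0 T0 | T0 X4 | T1 A | b
  A -> T0 T1 | b
  B -> T2 T0 | T2 X3
  T0 -> a
  T1 -> b
  T2 -> c
  X3 -> T1 T1
  X4 -> B T1

CYK fill:
  [0..0]={T0}  "a"  orig:{}
  [1..1]={T2}  "c"  orig:{}
  [2..2]={A,S,T1}  "b"  orig:{A,S}
  [3..3]={A,S,T1}  "b"  orig:{A,S}
  [4..4]={T0}  "a"  orig:{}
  [0..1]=∅  "ac"
  [1..2]=∅  "cb"
  [2..3]={S,X3}  "bb"  orig:{S}
  [3..4]=∅  "ba"
  [0..2]=∅  "acb"
  [1..3]={B}  "cbb"
  [2..4]=∅  "bba"
  [0..3]=∅  "acbb"
  [1..4]=∅  "cbba"
  [0..4]=∅  "acbba"

S ∉ T[0,4] ⇒ NO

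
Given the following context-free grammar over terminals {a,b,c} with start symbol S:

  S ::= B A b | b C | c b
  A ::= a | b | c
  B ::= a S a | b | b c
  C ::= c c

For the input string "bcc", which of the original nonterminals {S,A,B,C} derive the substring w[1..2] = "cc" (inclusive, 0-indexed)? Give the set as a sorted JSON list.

CNF form of G:
  S -> B X4 | T1 C | T2 T1
  A -> a | b | c
  B -> T0 X3 | T1 T2 | b
  C -> T2 T2
  T0 -> a
  T1 -> b
  T2 -> c
  X3 -> S T0
  X4 -> A T1

CYK fill (cells [i..j] with 1 ≤ i ≤ j ≤ 2 only):
  [1..1]={A,T2}  "c"  orig:{A}
  [2..2]={A,T2}  "c"  orig:{A}
  [1..2]={C}  "cc"

Original NTs in T[1,2] deriving "cc": ["C"]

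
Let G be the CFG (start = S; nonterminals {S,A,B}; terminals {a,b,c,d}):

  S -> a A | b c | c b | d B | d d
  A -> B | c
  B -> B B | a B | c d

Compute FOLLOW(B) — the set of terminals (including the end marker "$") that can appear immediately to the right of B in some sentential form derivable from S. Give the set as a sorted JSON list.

FIRST iteration:
iter 1:
  A via A→c: +{c}
  B via B→a B: +{a}
  B via B→c d: +{c}
  S via S→a A: +{a}
  S via S→b c: +{b}
  S via S→c b: +{c}
  S via S→d B: +{d}
  FIRST[S]={a,b,c,d}  FIRST[A]={c}  FIRST[B]={a,c}
iter 2:
  A via A→B: +{a}
  FIRST[S]={a,b,c,d}  FIRST[A]={a,c}  FIRST[B]={a,c}
iter 3: (stable)
  FIRST[S]={a,b,c,d}  FIRST[A]={a,c}  FIRST[B]={a,c}

Compute FOLLOW by fixpoint:
seed FOLLOW(S) with $
round 1:
  B→B B: FOLLOW(B) ⊇ FIRST(B) = {a,c}; new: +{a,c}
  S→a A: FOLLOW(A) ⊇ FOLLOW(S) ⊇ {$}; new: +{$}
  S→d B: FOLLOW(B) ⊇ FOLLOW(S) ⊇ {$}; new: +{$}
  S: {$}  A: {$}  B: {$,a,c}
round 2: (no change)
  S: {$}  A: {$}  B: {$,a,c}

FOLLOW(B) = ["$", "a", "c"]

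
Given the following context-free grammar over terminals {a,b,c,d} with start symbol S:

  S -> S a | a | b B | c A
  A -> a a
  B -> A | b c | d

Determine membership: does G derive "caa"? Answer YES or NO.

CNF form of G:
  S -> S T0 | T1 B | T2 A | a
  A -> T0 T0
  B -> T0 T0 | T1 T2 | d
  T0 -> a
  T1 -> b
  T2 -> c

CYK table (by increasing span):
  cell(0,0) c: {T2}  orig:{}
  cell(1,1) a: {S,T0}  orig:{S}
  cell(2,2) a: {S,T0}  orig:{S}
  cell(0,1) ca: ∅
  cell(1,2) aa: {A,B,S}
  cell(0,2) caa: {S}

S ∈ T[0,2] ⇒ YES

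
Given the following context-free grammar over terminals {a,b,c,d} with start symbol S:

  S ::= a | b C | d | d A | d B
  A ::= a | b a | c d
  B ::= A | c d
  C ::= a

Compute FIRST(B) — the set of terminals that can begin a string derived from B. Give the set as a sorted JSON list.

FIRST iteration:
iter 1:
  A via A→a: +{a}
  A via A→b a: +{b}
  A via A→c d: +{c}
  B via B→A: +{a,b,c}
  C via C→a: +{a}
  S via S→a: +{a}
  S via S→b C: +{b}
  S via S→d: +{d}
  FIRST(S)={a,b,d}  FIRST(A)={a,b,c}  FIRST(B)={a,b,c}  FIRST(C)={a}
iter 2: (stable)
  FIRST(S)={a,b,d}  FIRST(A)={a,b,c}  FIRST(B)={a,b,c}  FIRST(C)={a}

FIRST(B) = ["a", "b", "c"]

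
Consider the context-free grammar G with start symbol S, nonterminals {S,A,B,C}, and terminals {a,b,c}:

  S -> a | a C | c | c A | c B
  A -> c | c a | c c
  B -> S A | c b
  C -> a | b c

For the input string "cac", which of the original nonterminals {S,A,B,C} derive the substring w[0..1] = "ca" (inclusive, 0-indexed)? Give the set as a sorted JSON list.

CNF form of G:
  S -> T0 A | T0 B | T1 C | a | c
  A -> T0 T0 | T0 T1 | c
  B -> S A | T0 T2
  C -> T2 T0 | a
  T0 -> c
  T1 -> a
  T2 -> b

Fill CYK table bottom-up (cells [i..j] with 0 ≤ i ≤ j ≤ 1 only):
  T[0,0] 'c' = {A,S,T0}  orig:{A,S}
  T[1,1] 'a' = {C,S,T1}  orig:{C,S}
  T[0,1] 'ca' = {A}

Original NTs in T[0,1] deriving "ca": ["A"]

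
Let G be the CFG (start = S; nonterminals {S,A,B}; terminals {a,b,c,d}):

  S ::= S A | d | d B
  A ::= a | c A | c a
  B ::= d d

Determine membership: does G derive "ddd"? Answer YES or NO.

CNF form of G:
  S -> S A | T2 B | d
  A -> T0 A | T0 T1 | a
  B -> T2 T2
  T0 -> c
  T1 -> a
  T2 -> d

CYK fill:
  cell(0,0) d: {S,T2}  orig:{S}
  cell(1,1) d: {S,T2}  orig:{S}
  cell(2,2) d: {S,T2}  orig:{S}
  cell(0,1) dd: {B}
  cell(1,2) dd: {B}
  cell(0,2) ddd: {S}

S ∈ T[0,2] ⇒ YES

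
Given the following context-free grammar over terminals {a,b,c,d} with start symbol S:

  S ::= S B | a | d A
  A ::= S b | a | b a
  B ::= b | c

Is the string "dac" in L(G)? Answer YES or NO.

CNF form of G:
  S -> S B | T2 A | a
  A -> S T0 | T0 T1 | a
  B -> b | c
  T0 -> b
  T1 -> a
  T2 -> d

Fill CYK table bottom-up:
  T[0,0] 'd' = {T2}  orig:{}
  T[1,1] 'a' = {A,S,T1}  orig:{A,S}
  T[2,2] 'c' = {B}
  T[0,1] 'da' = {S}
  T[1,2] 'ac' = {S}
  T[0,2] 'dac' = {S}

S ∈ T[0,2] ⇒ YES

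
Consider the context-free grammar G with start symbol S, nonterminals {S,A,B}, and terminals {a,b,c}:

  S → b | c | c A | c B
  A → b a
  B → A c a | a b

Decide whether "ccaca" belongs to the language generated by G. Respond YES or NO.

CNF form of G:
  S -> T2 A | T2 B | b | c
  A -> T0 T1
  B -> A X3 | T1 T0
  T0 -> b
  T1 -> a
  T2 -> c
  X3 -> T2 T1

CYK fill:
  cell(0,0) c: {S,T2}  orig:{S}
  cell(1,1) c: {S,T2}  orig:{S}
  cell(2,2) a: {T1}  orig:{}
  cell(3,3) c: {S,T2}  orig:{S}
  cell(4,4) a: {T1}  orig:{}
  cell(0,1) cc: ∅
  cell(1,2) ca: {X3}  orig:{}
  cell(2,3) ac: ∅
  cell(3,4) ca: {X3}  orig:{}
  cell(0,2) cca: ∅
  cell(1,3) cac: ∅
  cell(2,4) aca: ∅
  cell(0,3) ccac: ∅
  cell(1,4) caca: ∅
  cell(0,4) ccaca: ∅

S ∉ T[0,4] ⇒ NO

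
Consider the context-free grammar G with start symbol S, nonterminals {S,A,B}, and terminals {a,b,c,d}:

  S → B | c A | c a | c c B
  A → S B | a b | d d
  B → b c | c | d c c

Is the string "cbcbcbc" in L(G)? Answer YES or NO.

CNF form of G:
  S -> T1 T3 | T2 X6 | T3 A | T3 T0 | T3 X5 | c
  A -> S B | T0 T1 | T2 T2
  B -> T1 T3 | T2 X4 | c
  T0 -> a
  T1 -> b
  T2 -> d
  T3 -> c
  X4 -> T3 T3
  X5 -> T3 B
  X6 -> T3 T3

CYK table (by increasing span):
  cell(0,0) c: {B,S,T3}  orig:{B,S}
  cell(1,1) b: {T1}  orig:{}
  cell(2,2) c: {B,S,T3}  orig:{B,S}
  cell(3,3) b: {T1}  orig:{}
  cell(4,4) c: {B,S,T3}  orig:{B,S}
  cell(5,5) b: {T1}  orig:{}
  cell(6,6) c: {B,S,T3}  orig:{B,S}
  cell(0,1) cb: ∅
  cell(1,2) bc: {B,S}
  cell(2,3) cb: ∅
  cell(3,4) bc: {B,S}
  cell(4,5) cb: ∅
  cell(5,6) bc: {B,S}
  cell(0,2) cbc: {A,X5}  orig:{A}
  cell(1,3) bcb: ∅
  cell(2,4) cbc: {A,X5}  orig:{A}
  cell(3,5) bcb: ∅
  cell(4,6) cbc: {A,X5}  orig:{A}
  cell(0,3) cbcb: ∅
  cell(1,4) bcbc: {A}
  cell(2,5) cbcb: ∅
  cell(3,6) bcbc: {A}
  cell(0,4) cbcbc: {S}
  cell(1,5) bcbcb: ∅
  cell(2,6) cbcbc: {S}
  cell(0,5) cbcbcb: ∅
  cell(1,6) bcbcbc: ∅
  cell(0,6) cbcbcbc: {A}

S ∉ T[0,6] ⇒ NO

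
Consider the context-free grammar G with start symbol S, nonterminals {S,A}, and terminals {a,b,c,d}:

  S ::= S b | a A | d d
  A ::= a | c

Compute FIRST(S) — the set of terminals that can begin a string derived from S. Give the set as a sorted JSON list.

FIRST iteration:
round 1:
  A via A→a: +{a}
  A via A→c: +{c}
  S via S→a A: +{a}
  S via S→d d: +{d}
  FIRST[S]={a,d}  FIRST[A]={a,c}
round 2: (no change)
  FIRST[S]={a,d}  FIRST[A]={a,c}

FIRST(S) = ["a", "d"]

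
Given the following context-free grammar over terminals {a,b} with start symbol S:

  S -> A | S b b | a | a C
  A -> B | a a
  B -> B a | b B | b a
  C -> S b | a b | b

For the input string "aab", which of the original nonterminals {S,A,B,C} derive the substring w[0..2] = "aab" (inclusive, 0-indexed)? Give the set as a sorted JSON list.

CNF form of G:
  S -> B T0 | S X2 | T0 C | T0 T0 | T1 B | T1 T0 | a
  A -> B T0 | T0 T0 | T1 B | T1 T0
  B -> B T0 | T1 B | T1 T0
  C -> S T1 | T0 T1 | b
  T0 -> a
  T1 -> b
  X2 -> T1 T1

CYK table (by increasing span) — only the sub-triangle for w[0..2]:
  cell(0,0) a: {S,T0}  orig:{S}
  cell(1,1) a: {S,T0}  orig:{S}
  cell(2,2) b: {C,T1}  orig:{C}
  cell(0,1) aa: {A,S}
  cell(1,2) ab: {C,S}
  cell(0,2) aab: {C,S}

Original NTs in T[0,2] deriving "aab": ["C", "S"]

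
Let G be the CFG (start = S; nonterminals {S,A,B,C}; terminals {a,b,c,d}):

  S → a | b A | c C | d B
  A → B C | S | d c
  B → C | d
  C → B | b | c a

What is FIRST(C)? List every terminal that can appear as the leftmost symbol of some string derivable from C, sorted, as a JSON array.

Compute FIRST by fixpoint:
pass 1:
  A via A→d c: +{d}
  B via B→d: +{d}
  C via C→B: +{d}
  C via C→b: +{b}
  C via C→c a: +{c}
  S via S→a: +{a}
  S via S→b A: +{b}
  S via S→c C: +{c}
  S via S→d B: +{d}
  FIRST[S]={a,b,c,d}  FIRST[A]={d}  FIRST[B]={d}  FIRST[C]={b,c,d}
pass 2:
  A via A→S: +{a,b,c}
  B via B→C: +{b,c}
  FIRST[S]={a,b,c,d}  FIRST[A]={a,b,c,d}  FIRST[B]={b,c,d}  FIRST[C]={b,c,d}
pass 3: (stable)
  FIRST[S]={a,b,c,d}  FIRST[A]={a,b,c,d}  FIRST[B]={b,c,d}  FIRST[C]={b,c,d}

FIRST(C) = ["b", "c", "d"]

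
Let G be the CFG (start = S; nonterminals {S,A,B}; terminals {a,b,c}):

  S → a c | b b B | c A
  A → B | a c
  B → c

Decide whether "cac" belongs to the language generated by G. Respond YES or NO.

CNF form of G:
  S -> T0 T1 | T1 A | T2 X3
  A -> T0 T1 | c
  B -> c
  T0 -> a
  T1 -> c
  T2 -> b
  X3 -> T2 B

CYK table (by increasing span):
  [0..0]={A,B,T1}  "c"  orig:{A,B}
  [1..1]={T0}  "a"  orig:{}
  [2..2]={A,B,T1}  "c"  orig:{A,B}
  [0..1]=∅  "ca"
  [1..2]={A,S}  "ac"
  [0..2]={S}  "cac"

S ∈ T[0,2] ⇒ YES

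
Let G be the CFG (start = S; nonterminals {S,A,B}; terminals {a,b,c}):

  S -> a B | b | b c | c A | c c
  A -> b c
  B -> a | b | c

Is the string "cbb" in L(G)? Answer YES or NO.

CNF form of G:
  S -> T0 T1 | T1 A | T1 T1 | T2 B | b
  A -> T0 T1
  B -> a | b | c
  T0 -> b
  T1 -> c
  T2 -> a

Fill CYK table bottom-up:
  T[0,0] 'c' = {B,T1}  orig:{B}
  T[1,1] 'b' = {B,S,T0}  orig:{B,S}
  T[2,2] 'b' = {B,S,T0}  orig:{B,S}
  T[0,1] 'cb' = ∅
  T[1,2] 'bb' = ∅
  T[0,2] 'cbb' = ∅

S ∉ T[0,2] ⇒ NO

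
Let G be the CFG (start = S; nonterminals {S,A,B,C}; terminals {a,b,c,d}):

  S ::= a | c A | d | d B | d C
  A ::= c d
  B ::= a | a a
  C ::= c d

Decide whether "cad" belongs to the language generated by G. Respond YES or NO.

Convert to CNF:
  S -> T0 A | T1 B | T1 C | a | d
  A -> T0 T1
  B -> T2 T2 | a
  C -> T0 T1
  T0 -> c
  T1 -> d
  T2 -> a

CYK table (by increasing span):
  cell(0,0) c: {T0}  orig:{}
  cell(1,1) a: {B,S,T2}  orig:{B,S}
  cell(2,2) d: {S,T1}  orig:{S}
  cell(0,1) ca: ∅
  cell(1,2) ad: ∅
  cell(0,2) cad: ∅

S ∉ T[0,2] ⇒ NO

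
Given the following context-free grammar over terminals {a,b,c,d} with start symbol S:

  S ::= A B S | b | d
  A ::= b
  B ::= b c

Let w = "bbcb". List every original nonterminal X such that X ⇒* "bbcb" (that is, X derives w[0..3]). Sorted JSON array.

CNF form of G:
  S -> A X2 | b | d
  A -> b
  B -> T0 T1
  T0 -> b
  T1 -> c
  X2 -> B S

CYK fill (cells [i..j] with 0 ≤ i ≤ j ≤ 3 only):
  T[0,0] 'b' = {A,S,T0}  orig:{A,S}
  T[1,1] 'b' = {A,S,T0}  orig:{A,S}
  T[2,2] 'c' = {T1}  orig:{}
  T[3,3] 'b' = {A,S,T0}  orig:{A,S}
  T[0,1] 'bb' = ∅
  T[1,2] 'bc' = {B}
  T[2,3] 'cb' = ∅
  T[0,2] 'bbc' = ∅
  T[1,3] 'bcb' = {X2}  orig:{}
  T[0,3] 'bbcb' = {S}

Original NTs in T[0,3] deriving "bbcb": ["S"]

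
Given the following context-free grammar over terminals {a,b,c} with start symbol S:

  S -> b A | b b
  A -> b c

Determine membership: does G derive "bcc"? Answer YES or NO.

Convert to CNF:
  S -> T0 A | T0 T0
  A -> T0 T1
  T0 -> b
  T1 -> c

CYK fill:
  cell(0,0) b: {T0}  orig:{}
  cell(1,1) c: {T1}  orig:{}
  cell(2,2) c: {T1}  orig:{}
  cell(0,1) bc: {A}
  cell(1,2) cc: ∅
  cell(0,2) bcc: ∅

S ∉ T[0,2] ⇒ NO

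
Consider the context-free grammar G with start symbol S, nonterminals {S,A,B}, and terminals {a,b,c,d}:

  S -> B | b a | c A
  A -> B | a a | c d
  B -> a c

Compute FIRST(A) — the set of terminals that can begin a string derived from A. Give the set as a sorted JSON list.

FIRST sets, iterate to fixpoint:
round 1:
  A via A→a a: +{a}
  A via A→c d: +{c}
  B via B→a c: +{a}
  S via S→B: +{a}
  S via S→b a: +{b}
  S via S→c A: +{c}
  S: {a,b,c}  A: {a,c}  B: {a}
round 2: (no change)
  S: {a,b,c}  A: {a,c}  B: {a}

FIRST(A) = ["a", "c"]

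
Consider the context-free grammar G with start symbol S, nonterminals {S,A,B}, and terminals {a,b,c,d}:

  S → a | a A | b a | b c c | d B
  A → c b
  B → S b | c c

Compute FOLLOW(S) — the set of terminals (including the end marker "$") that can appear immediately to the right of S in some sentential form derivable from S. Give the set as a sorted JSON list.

Compute FIRST by fixpoint:
iter 1:
  A via A→c b: +{c}
  B via B→c c: +{c}
  S via S→a: +{a}
  S via S→b a: +{b}
  S via S→d B: +{d}
  S: {a,b,d}  A: {c}  B: {c}
iter 2:
  B via B→S b: +{a,b,d}
  S: {a,b,d}  A: {c}  B: {a,b,c,d}
iter 3: (stable)
  S: {a,b,d}  A: {c}  B: {a,b,c,d}

FOLLOW sets:
initialize: $ ∈ FOLLOW(S)
[1]
  B→S b: FOLLOW(S) ⊇ FIRST(b) = {b}; new: +{b}
  S→a A: FOLLOW(A) ⊇ FOLLOW(S) ⊇ {$,b}; new: +{$,b}
  S→d B: FOLLOW(B) ⊇ FOLLOW(S) ⊇ {$,b}; new: +{$,b}
  S: {$,b}  A: {$,b}  B: {$,b}
[2] (stable)
  S: {$,b}  A: {$,b}  B: {$,b}

FOLLOW(S) = ["$", "b"]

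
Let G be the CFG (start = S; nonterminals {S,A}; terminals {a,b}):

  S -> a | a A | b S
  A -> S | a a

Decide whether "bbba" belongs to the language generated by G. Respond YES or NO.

Convert to CNF:
  S -> T0 A | T1 S | a
  A -> T0 A | T0 T0 | T1 S | a
  T0 -> a
  T1 -> b

CYK fill:
  T[0,0] 'b' = {T1}  orig:{}
  T[1,1] 'b' = {T1}  orig:{}
  T[2,2] 'b' = {T1}  orig:{}
  T[3,3] 'a' = {A,S,T0}  orig:{A,S}
  T[0,1] 'bb' = ∅
  T[1,2] 'bb' = ∅
  T[2,3] 'ba' = {A,S}
  T[0,2] 'bbb' = ∅
  T[1,3] 'bba' = {A,S}
  T[0,3] 'bbba' = {A,S}

S ∈ T[0,3] ⇒ YES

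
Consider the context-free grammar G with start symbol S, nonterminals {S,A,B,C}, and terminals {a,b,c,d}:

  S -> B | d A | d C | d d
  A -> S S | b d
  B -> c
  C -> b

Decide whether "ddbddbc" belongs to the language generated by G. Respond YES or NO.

CNF form of G:
  S -> T1 A | T1 C | T1 T1 | c
  A -> S S | T0 T1
  B -> c
  C -> b
  T0 -> b
  T1 -> d

Fill CYK table bottom-up:
  T[0,0] 'd' = {T1}  orig:{}
  T[1,1] 'd' = {T1}  orig:{}
  T[2,2] 'b' = {C,T0}  orig:{C}
  T[3,3] 'd' = {T1}  orig:{}
  T[4,4] 'd' = {T1}  orig:{}
  T[5,5] 'b' = {C,T0}  orig:{C}
  T[6,6] 'c' = {B,S}
  T[0,1] 'dd' = {S}
  T[1,2] 'db' = {S}
  T[2,3] 'bd' = {A}
  T[3,4] 'dd' = {S}
  T[4,5] 'db' = {S}
  T[5,6] 'bc' = ∅
  T[0,2] 'ddb' = ∅
  T[1,3] 'dbd' = {S}
  T[2,4] 'bdd' = ∅
  T[3,5] 'ddb' = ∅
  T[4,6] 'dbc' = {A}
  T[0,3] 'ddbd' = ∅
  T[1,4] 'dbdd' = {A}
  T[2,5] 'bddb' = ∅
  T[3,6] 'ddbc' = {S}
  T[0,4] 'ddbdd' = {S}
  T[1,5] 'dbddb' = {A}
  T[2,6] 'bddbc' = ∅
  T[0,5] 'ddbddb' = {S}
  T[1,6] 'dbddbc' = {A}
  T[0,6] 'ddbddbc' = {A,S}

S ∈ T[0,6] ⇒ YES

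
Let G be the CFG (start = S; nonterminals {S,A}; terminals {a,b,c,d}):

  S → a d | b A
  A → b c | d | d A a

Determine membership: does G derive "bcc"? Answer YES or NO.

Convert to CNF:
  S -> T0 A | T3 T2
  A -> T0 T1 | T2 X4 | d
  T0 -> b
  T1 -> c
  T2 -> d
  T3 -> a
  X4 -> A T3

CYK fill:
  [0..0]={T0}  "b"  orig:{}
  [1..1]={T1}  "c"  orig:{}
  [2..2]={T1}  "c"  orig:{}
  [0..1]={A}  "bc"
  [1..2]=∅  "cc"
  [0..2]=∅  "bcc"

S ∉ T[0,2] ⇒ NO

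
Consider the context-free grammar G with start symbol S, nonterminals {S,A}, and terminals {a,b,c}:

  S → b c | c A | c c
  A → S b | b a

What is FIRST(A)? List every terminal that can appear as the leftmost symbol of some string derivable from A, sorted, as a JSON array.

FIRST iteration:
[1]
  A via A→b a: +{b}
  S via S→b c: +{b}
  S via S→c A: +{c}
  S: {b,c}  A: {b}
[2]
  A via A→S b: +{c}
  S: {b,c}  A: {b,c}
[3] — fixpoint
  S: {b,c}  A: {b,c}

FIRST(A) = ["b", "c"]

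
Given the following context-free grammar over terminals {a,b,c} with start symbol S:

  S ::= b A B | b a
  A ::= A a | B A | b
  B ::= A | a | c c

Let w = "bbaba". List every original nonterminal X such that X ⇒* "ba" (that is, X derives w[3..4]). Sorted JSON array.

CNF form of G:
  S -> T2 T0 | T2 X3
  A -> A T0 | B A | b
  B -> A T0 | B A | T1 T1 | a | b
  T0 -> a
  T1 -> c
  T2 -> b
  X3 -> A B

CYK table (by increasing span) — only the sub-triangle for w[3..4]:
  [3..3]={A,B,T2}  "b"  orig:{A,B}
  [4..4]={B,T0}  "a"  orig:{B}
  [3..4]={A,B,S,X3}  "ba"  orig:{A,B,S}

Original NTs in T[3,4] deriving "ba": ["A", "B", "S"]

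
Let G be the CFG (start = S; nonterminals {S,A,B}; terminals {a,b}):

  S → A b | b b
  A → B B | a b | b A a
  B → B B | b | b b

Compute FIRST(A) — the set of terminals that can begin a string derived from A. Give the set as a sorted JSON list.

FIRST sets, iterate to fixpoint:
iter 1:
  A via A→a b: +{a}
  A via A→b A a: +{b}
  B via B→b: +{b}
  S via S→A b: +{a,b}
  S: {a,b}  A: {a,b}  B: {b}
iter 2: (no change)
  S: {a,b}  A: {a,b}  B: {b}

FIRST(A) = ["a", "b"]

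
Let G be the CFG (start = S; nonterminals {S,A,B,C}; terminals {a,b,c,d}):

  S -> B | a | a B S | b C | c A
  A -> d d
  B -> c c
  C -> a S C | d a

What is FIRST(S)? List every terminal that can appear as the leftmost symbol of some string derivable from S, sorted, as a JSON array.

FIRST sets, iterate to fixpoint:
pass 1:
  A via A→d d: +{d}
  B via B→c c: +{c}
  C via C→a S C: +{a}
  C via C→d a: +{d}
  S via S→B: +{c}
  S via S→a: +{a}
  S via S→b C: +{b}
  S: {a,b,c}  A: {d}  B: {c}  C: {a,d}
pass 2: — fixpoint
  S: {a,b,c}  A: {d}  B: {c}  C: {a,d}

FIRST(S) = ["a", "b", "c"]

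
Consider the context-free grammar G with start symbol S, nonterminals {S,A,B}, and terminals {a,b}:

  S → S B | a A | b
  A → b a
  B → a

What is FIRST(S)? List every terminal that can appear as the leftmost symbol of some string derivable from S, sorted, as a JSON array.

Compute FIRST by fixpoint:
pass 1:
  A via A→b a: +{b}
  B via B→a: +{a}
  S via S→a A: +{a}
  S via S→b: +{b}
  FIRST[S]={a,b}  FIRST[A]={b}  FIRST[B]={a}
pass 2: — fixpoint
  FIRST[S]={a,b}  FIRST[A]={b}  FIRST[B]={a}

FIRST(S) = ["a", "b"]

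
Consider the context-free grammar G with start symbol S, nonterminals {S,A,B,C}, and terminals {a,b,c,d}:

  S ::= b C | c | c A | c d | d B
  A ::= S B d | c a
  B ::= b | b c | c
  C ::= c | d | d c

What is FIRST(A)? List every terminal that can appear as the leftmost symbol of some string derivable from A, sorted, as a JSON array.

Compute FIRST by fixpoint:
pass 1:
  A via A→c a: +{c}
  B via B→b: +{b}
  B via B→c: +{c}
  C via C→c: +{c}
  C via C→d: +{d}
  S via S→b C: +{b}
  S via S→c: +{c}
  S via S→d B: +{d}
  FIRST[S]={b,c,d}  FIRST[A]={c}  FIRST[B]={b,c}  FIRST[C]={c,d}
pass 2:
  A via A→S B d: +{b,d}
  FIRST[S]={b,c,d}  FIRST[A]={b,c,d}  FIRST[B]={b,c}  FIRST[C]={c,d}
pass 3: (stable)
  FIRST[S]={b,c,d}  FIRST[A]={b,c,d}  FIRST[B]={b,c}  FIRST[C]={c,d}

FIRST(A) = ["b", "c", "d"]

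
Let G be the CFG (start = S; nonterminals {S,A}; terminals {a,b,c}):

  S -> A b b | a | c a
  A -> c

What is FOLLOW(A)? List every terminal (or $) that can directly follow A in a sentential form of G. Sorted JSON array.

FIRST sets, iterate to fixpoint:
iter 1:
  A via A→c: +{c}
  S via S→A b b: +{c}
  S via S→a: +{a}
  FIRST(S)={a,c}  FIRST(A)={c}
iter 2: done
  FIRST(S)={a,c}  FIRST(A)={c}

Compute FOLLOW by fixpoint:
initialize: $ ∈ FOLLOW(S)
[1]
  S→A b b: FOLLOW(A) ⊇ FIRST(b) = {b}; new: +{b}
  FOLLOW(S)={$}  FOLLOW(A)={b}
[2] (no change)
  FOLLOW(S)={$}  FOLLOW(A)={b}

FOLLOW(A) = ["b"]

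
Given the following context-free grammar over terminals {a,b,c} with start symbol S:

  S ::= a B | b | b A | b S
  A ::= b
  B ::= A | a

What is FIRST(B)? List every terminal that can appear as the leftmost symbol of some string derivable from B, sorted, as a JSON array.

FIRST iteration:
pass 1:
  A via A→b: +{b}
  B via B→A: +{b}
  B via B→a: +{a}
  S via S→a B: +{a}
  S via S→b: +{b}
  S: {a,b}  A: {b}  B: {a,b}
pass 2: (stable)
  S: {a,b}  A: {b}  B: {a,b}

FIRST(B) = ["a", "b"]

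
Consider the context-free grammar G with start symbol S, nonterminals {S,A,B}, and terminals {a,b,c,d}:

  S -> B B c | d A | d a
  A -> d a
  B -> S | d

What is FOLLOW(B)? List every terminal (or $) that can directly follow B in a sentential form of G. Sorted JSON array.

FIRST sets, iterate to fixpoint:
pass 1:
  A via A→d a: +{d}
  B via B→d: +{d}
  S via S→B B c: +{d}
  FIRST(S)={d}  FIRST(A)={d}  FIRST(B)={d}
pass 2: done
  FIRST(S)={d}  FIRST(A)={d}  FIRST(B)={d}

Compute FOLLOW by fixpoint:
seed FOLLOW(S) with $
[1]
  S→B B c: FOLLOW(B) ⊇ FIRST(B) = {d}; new: +{d}
  S→B B c: FOLLOW(B) ⊇ FIRST(c) = {c}; new: +{c}
  S→d A: FOLLOW(A) ⊇ FOLLOW(S) ⊇ {$}; new: +{$}
  FOLLOW[S]={$}  FOLLOW[A]={$}  FOLLOW[B]={c,d}
[2]
  B→S: FOLLOW(S) ⊇ FOLLOW(B) ⊇ {c,d}; new: +{c,d}
  S→d A: FOLLOW(A) ⊇ FOLLOW(S) ⊇ {$,c,d}; new: +{c,d}
  FOLLOW[S]={$,c,d}  FOLLOW[A]={$,c,d}  FOLLOW[B]={c,d}
[3] — fixpoint
  FOLLOW[S]={$,c,d}  FOLLOW[A]={$,c,d}  FOLLOW[B]={c,d}

FOLLOW(B) = ["c", "d"]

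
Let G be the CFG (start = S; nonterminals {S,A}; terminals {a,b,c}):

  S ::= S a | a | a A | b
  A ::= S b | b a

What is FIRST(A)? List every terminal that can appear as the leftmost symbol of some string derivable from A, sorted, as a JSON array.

FIRST sets, iterate to fixpoint:
round 1:
  A via A→b a: +{b}
  S via S→a: +{a}
  S via S→b: +{b}
  S: {a,b}  A: {b}
round 2:
  A via A→S b: +{a}
  S: {a,b}  A: {a,b}
round 3: (no change)
  S: {a,b}  A: {a,b}

FIRST(A) = ["a", "b"]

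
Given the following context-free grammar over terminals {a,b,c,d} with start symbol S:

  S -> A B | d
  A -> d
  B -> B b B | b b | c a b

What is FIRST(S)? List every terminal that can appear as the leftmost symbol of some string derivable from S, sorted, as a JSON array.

FIRST sets, iterate to fixpoint:
[1]
  A via A→d: +{d}
  B via B→b b: +{b}
  B via B→c a b: +{c}
  S via S→A B: +{d}
  S: {d}  A: {d}  B: {b,c}
[2] (stable)
  S: {d}  A: {d}  B: {b,c}

FIRST(S) = ["d"]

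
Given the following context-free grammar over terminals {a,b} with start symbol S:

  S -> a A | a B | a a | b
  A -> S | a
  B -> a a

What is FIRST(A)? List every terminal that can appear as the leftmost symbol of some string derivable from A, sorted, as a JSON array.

FIRST sets, iterate to fixpoint:
pass 1:
  A via A→a: +{a}
  B via B→a a: +{a}
  S via S→a A: +{a}
  S via S→b: +{b}
  FIRST(S)={a,b}  FIRST(A)={a}  FIRST(B)={a}
pass 2:
  A via A→S: +{b}
  FIRST(S)={a,b}  FIRST(A)={a,b}  FIRST(B)={a}
pass 3: done
  FIRST(S)={a,b}  FIRST(A)={a,b}  FIRST(B)={a}

FIRST(A) = ["a", "b"]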